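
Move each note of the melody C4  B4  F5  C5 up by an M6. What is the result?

A4 G#5 D6 A5

C4 becomes A4
B4 becomes G#5
F5 becomes D6
C5 becomes A5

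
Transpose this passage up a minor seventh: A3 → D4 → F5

G4 C5 Eb6

A3 gives G4
D4 gives C5
F5 gives Eb6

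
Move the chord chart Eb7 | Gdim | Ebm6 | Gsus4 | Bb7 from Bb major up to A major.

Bb major up to A major is a major seventh; each chord root moves by that interval while the quality stays the same.
Eb7: root Eb up a major seventh → D, giving D7.
Gdim: root G up a major seventh → F#, giving F#dim.
Ebm6: root Eb up a major seventh → D, giving Dm6.
Gsus4: root G up a major seventh → F#, giving F#sus4.
Bb7: root Bb up a major seventh → A, giving A7.

D7 F#dim Dm6 F#sus4 A7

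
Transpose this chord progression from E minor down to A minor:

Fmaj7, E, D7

E minor down to A minor is a perfect fifth; each chord root moves by that interval while the quality stays the same.
Fmaj7: root F down a perfect fifth → Bb, giving Bbmaj7.
E: root E down a perfect fifth → A, giving A.
D7: root D down a perfect fifth → G, giving G7.

Bbmaj7 A G7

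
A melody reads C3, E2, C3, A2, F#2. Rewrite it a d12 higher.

A diminished twelfth up from C3 gives Gb4.
E2 up a diminished twelfth is Bb3.
C3 up a diminished twelfth is Gb4.
A2 up a diminished twelfth is Eb4.
F#2: a twelfth up reaches C, and 18 semitones makes it C4.

Gb4 Bb3 Gb4 Eb4 C4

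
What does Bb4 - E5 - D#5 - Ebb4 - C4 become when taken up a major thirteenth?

Bb4: a thirteenth up reaches G, and 21 semitones makes it G6.
E5 up a major thirteenth is C#7.
A major thirteenth up from D#5 gives B#6.
A major thirteenth up from Ebb4 gives Cb6.
A major thirteenth up from C4 gives A5.

G6 C#7 B#6 Cb6 A5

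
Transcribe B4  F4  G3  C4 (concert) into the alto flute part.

E5 Bb4 C4 F4

The alto flute sounds a perfect fourth below written, so the written part must be a perfect fourth above concert — transpose each note up.
B4 gives E5
F4 gives Bb4
G3 gives C4
C4 gives F4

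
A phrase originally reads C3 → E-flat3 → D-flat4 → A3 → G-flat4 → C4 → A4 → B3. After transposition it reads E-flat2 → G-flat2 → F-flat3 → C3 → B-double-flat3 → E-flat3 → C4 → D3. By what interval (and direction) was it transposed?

Take the first pair: C3 → Eb2. C to E spans 6 letter names, so the interval is some kind of sixth.
Eb2 to C3 is 9 semitones, which makes it a major sixth; the second version is lower, so the direction is down.
Checking another pair — B3 → D3 — gives the same interval.

down a major sixth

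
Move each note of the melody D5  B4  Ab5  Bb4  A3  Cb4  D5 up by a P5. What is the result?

D5 to A5
B4 to F#5
Ab5 to Eb6
Bb4 to F5
A3 to E4
Cb4 to Gb4
D5 to A5

A5 F#5 Eb6 F5 E4 Gb4 A5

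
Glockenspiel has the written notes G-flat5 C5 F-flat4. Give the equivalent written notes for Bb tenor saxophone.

First find concert pitch: the glockenspiel sounds a perfect fifteenth above written, so G-flat5 C5 F-flat4 sounds Gb7 C7 Fb6.
Then write for Bb tenor saxophone: it sounds a major ninth below written, so the part must be a major ninth above concert.
Gb7 → Ab8
C7 → D8
Fb6 → Gb7

Ab8 D8 Gb7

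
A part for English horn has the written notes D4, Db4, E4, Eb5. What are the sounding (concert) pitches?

Written C4 on the English horn sounds as F3, a perfect fifth lower; apply that shift to every note.
D4 -> G3
Db4 -> Gb3
E4 -> A3
Eb5 -> Ab4

G3 Gb3 A3 Ab4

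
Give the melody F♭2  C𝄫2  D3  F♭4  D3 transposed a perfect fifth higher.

Cb3 Gbb2 A3 Cb5 A3

Fb2: a fifth up reaches C, and 7 semitones makes it Cb3.
A perfect fifth up from Cbb2 gives Gbb2.
A perfect fifth up from D3 gives A3.
A perfect fifth up from Fb4 gives Cb5.
A perfect fifth up from D3 gives A3.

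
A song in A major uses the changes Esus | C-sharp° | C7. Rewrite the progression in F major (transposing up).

Csus A° Ab7

A major up to F major is a minor sixth; each chord root moves by that interval while the quality stays the same.
Esus: root E up a minor sixth → C, giving Csus.
C-sharp°: root C-sharp up a minor sixth → A, giving A°.
C7: root C up a minor sixth → Ab, giving Ab7.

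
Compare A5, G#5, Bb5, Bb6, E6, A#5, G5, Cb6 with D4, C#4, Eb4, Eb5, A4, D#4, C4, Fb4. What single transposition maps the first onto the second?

Take the first pair: A5 → D4. A to D spans 12 letter names, so the interval is some kind of twelfth.
D4 to A5 is 19 semitones, which makes it a perfect twelfth; the second version is lower, so the direction is down.
Checking another pair — Cb6 → Fb4 — gives the same interval.

down a perfect twelfth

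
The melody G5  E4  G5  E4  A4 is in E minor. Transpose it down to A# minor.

From E down to A# is a diminished fifth; apply that to each pitch.
G5 to C#5
E4 to A#3
G5 to C#5
E4 to A#3
A4 to D#4

C#5 A#3 C#5 A#3 D#4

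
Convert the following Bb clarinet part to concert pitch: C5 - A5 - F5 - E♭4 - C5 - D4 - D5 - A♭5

The Bb clarinet sounds a major second below written, so transpose each written note down a major second.
C5 → Bb4
A5 → G5
F5 → Eb5
Eb4 → Db4
C5 → Bb4
D4 → C4
D5 → C5
Ab5 → Gb5

Bb4 G5 Eb5 Db4 Bb4 C4 C5 Gb5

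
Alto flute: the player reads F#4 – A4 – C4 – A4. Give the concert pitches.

C#4 E4 G3 E4

Written C4 on the alto flute sounds as G3, a perfect fourth lower; apply that shift to every note.
F#4 -> C#4
A4 -> E4
C4 -> G3
A4 -> E4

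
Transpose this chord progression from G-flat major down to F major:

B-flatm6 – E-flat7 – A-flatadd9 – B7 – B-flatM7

G-flat major down to F major is a minor second; each chord root moves by that interval while the quality stays the same.
B-flatm6: root B-flat down a minor second → A, giving Am6.
E-flat7: root E-flat down a minor second → D, giving D7.
A-flatadd9: root A-flat down a minor second → G, giving Gadd9.
B7: root B down a minor second → A#, giving A#7.
B-flatM7: root B-flat down a minor second → A, giving AM7.

Am6 D7 Gadd9 A#7 AM7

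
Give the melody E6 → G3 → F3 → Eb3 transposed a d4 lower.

B#5 D#3 C#3 B2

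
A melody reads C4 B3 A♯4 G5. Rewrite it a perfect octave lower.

C3 B2 A#3 G4

A perfect octave down from C4 gives C3.
B3 down a perfect octave is B2.
A#4 down a perfect octave is A#3.
G5: an octave down reaches G, and 12 semitones makes it G4.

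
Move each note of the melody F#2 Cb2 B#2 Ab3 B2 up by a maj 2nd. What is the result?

G#2 Db2 C##3 Bb3 C#3

F#2: a second up reaches G, and 2 semitones makes it G#2.
Cb2 up a major second is Db2.
B#2 up a major second is C##3.
A major second up from Ab3 gives Bb3.
A major second up from B2 gives C#3.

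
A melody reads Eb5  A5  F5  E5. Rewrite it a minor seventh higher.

Db6 G6 Eb6 D6

Eb5 up a minor seventh is Db6.
A5: a seventh up reaches G, and 10 semitones makes it G6.
A minor seventh up from F5 gives Eb6.
E5: a seventh up reaches D, and 10 semitones makes it D6.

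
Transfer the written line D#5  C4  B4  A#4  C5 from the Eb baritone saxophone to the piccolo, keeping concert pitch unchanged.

F#2 Eb1 D2 C#2 Eb2

First find concert pitch: the Eb baritone saxophone sounds a major thirteenth below written, so D#5 C4 B4 A#4 C5 sounds F#3 Eb2 D3 C#3 Eb3.
Then write for piccolo: it sounds a perfect octave above written, so the part must be a perfect octave below concert.
F#3 → F#2
Eb2 → Eb1
D3 → D2
C#3 → C#2
Eb3 → Eb2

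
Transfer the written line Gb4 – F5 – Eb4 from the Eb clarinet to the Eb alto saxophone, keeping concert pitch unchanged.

First find concert pitch: the Eb clarinet sounds a minor third above written, so Gb4 F5 Eb4 sounds Bbb4 Ab5 Gb4.
Then write for Eb alto saxophone: it sounds a major sixth below written, so the part must be a major sixth above concert.
Bbb4 → Gb5
Ab5 → F6
Gb4 → Eb5

Gb5 F6 Eb5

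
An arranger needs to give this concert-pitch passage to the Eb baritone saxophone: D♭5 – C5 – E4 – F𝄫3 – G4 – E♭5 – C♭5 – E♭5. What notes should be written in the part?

The Eb baritone saxophone sounds a major thirteenth below written, so the written part must be a major thirteenth above concert — transpose each note up.
Db5 to Bb6
C5 to A6
E4 to C#6
Fbb3 to Dbb5
G4 to E6
Eb5 to C7
Cb5 to Ab6
Eb5 to C7

Bb6 A6 C#6 Dbb5 E6 C7 Ab6 C7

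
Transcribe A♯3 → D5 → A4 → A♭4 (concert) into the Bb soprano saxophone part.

B#3 E5 B4 Bb4

The Bb soprano saxophone sounds a major second below written, so the written part must be a major second above concert — transpose each note up.
A#3 to B#3
D5 to E5
A4 to B4
Ab4 to Bb4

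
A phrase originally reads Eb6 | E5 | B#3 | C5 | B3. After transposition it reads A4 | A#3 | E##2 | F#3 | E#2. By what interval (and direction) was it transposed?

From Eb6 to A4 is 12 letter names — a twelfth of some quality.
A4 to Eb6 is 18 semitones, which makes it a diminished twelfth; the second version is lower, so the direction is down.
Checking another pair — B3 → E#2 — gives the same interval.

down a diminished twelfth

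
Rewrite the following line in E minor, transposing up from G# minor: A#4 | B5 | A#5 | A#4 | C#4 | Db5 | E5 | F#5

F#5 G6 F#6 F#5 A4 Bbb5 C6 D6

From G# up to E is a minor sixth; apply that to each pitch.
A#4 -> F#5
B5 -> G6
A#5 -> F#6
A#4 -> F#5
C#4 -> A4
Db5 -> Bbb5
E5 -> C6
F#5 -> D6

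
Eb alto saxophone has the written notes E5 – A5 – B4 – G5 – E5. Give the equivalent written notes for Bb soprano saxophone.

A4 D5 E4 C5 A4

First find concert pitch: the Eb alto saxophone sounds a major sixth below written, so E5 A5 B4 G5 E5 sounds G4 C5 D4 Bb4 G4.
Then write for Bb soprano saxophone: it sounds a major second below written, so the part must be a major second above concert.
G4 → A4
C5 → D5
D4 → E4
Bb4 → C5
G4 → A4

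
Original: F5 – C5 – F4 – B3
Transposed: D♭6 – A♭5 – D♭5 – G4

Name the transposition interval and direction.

From F5 to Db6 is 6 letter names — a sixth of some quality.
F5 to Db6 is 8 semitones, which makes it a minor sixth; the second version is higher, so the direction is up.
Checking another pair — B3 → G4 — gives the same interval.

up a minor sixth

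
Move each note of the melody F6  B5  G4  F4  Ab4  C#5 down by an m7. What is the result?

G5 C#5 A3 G3 Bb3 D#4

F6 to G5
B5 to C#5
G4 to A3
F4 to G3
Ab4 to Bb3
C#5 to D#4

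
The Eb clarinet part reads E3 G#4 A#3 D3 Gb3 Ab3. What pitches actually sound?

Written C4 on the Eb clarinet sounds as Eb4, a minor third higher; apply that shift to every note.
E3 becomes G3
G#4 becomes B4
A#3 becomes C#4
D3 becomes F3
Gb3 becomes Bbb3
Ab3 becomes Cb4

G3 B4 C#4 F3 Bbb3 Cb4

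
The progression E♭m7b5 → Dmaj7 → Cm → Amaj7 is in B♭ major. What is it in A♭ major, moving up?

B♭ major up to A♭ major is a minor seventh; each chord root moves by that interval while the quality stays the same.
E♭m7b5: root E♭ up a minor seventh → Db, giving Dbm7b5.
Dmaj7: root D up a minor seventh → C, giving Cmaj7.
Cm: root C up a minor seventh → Bb, giving Bbm.
Amaj7: root A up a minor seventh → G, giving Gmaj7.

Dbm7b5 Cmaj7 Bbm Gmaj7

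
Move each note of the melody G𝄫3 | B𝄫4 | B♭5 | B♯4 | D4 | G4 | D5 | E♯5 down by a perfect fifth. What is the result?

Cbb3 Ebb4 Eb5 E#4 G3 C4 G4 A#4

Gbb3 → Cbb3
Bbb4 → Ebb4
Bb5 → Eb5
B#4 → E#4
D4 → G3
G4 → C4
D5 → G4
E#5 → A#4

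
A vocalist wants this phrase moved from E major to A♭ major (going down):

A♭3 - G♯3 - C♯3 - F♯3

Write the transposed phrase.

From E down to A♭ is an augmented fifth; apply that to each pitch.
Ab3 to Dbb3
G#3 to C3
C#3 to F2
F#3 to Bb2

Dbb3 C3 F2 Bb2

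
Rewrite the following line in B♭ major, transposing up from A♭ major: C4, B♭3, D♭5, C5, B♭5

D4 C4 Eb5 D5 C6

From A♭ up to B♭ is a major second; apply that to each pitch.
C4 becomes D4
Bb3 becomes C4
Db5 becomes Eb5
C5 becomes D5
Bb5 becomes C6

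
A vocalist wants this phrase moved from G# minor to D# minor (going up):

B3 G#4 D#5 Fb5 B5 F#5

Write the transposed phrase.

F#4 D#5 A#5 Cb6 F#6 C#6

G# minor to D# minor up is a perfect fifth, so every note moves up by that interval.
B3 to F#4
G#4 to D#5
D#5 to A#5
Fb5 to Cb6
B5 to F#6
F#5 to C#6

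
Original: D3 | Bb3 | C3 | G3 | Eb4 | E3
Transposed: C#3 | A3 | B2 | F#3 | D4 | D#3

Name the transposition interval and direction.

down a minor second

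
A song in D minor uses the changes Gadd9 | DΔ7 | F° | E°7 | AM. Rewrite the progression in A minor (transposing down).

Dadd9 AΔ7 C° B°7 EM

D minor down to A minor is a perfect fourth; each chord root moves by that interval while the quality stays the same.
Gadd9: root G down a perfect fourth → D, giving Dadd9.
DΔ7: root D down a perfect fourth → A, giving AΔ7.
F°: root F down a perfect fourth → C, giving C°.
E°7: root E down a perfect fourth → B, giving B°7.
AM: root A down a perfect fourth → E, giving EM.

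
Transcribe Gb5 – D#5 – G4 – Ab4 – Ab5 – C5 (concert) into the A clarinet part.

Bbb5 F#5 Bb4 Cb5 Cb6 Eb5

Written C4 sounds as A3 on the A clarinet, so concert pitches are written a minor third up.
Gb5 to Bbb5
D#5 to F#5
G4 to Bb4
Ab4 to Cb5
Ab5 to Cb6
C5 to Eb5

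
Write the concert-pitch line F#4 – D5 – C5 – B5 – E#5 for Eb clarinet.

D#4 B4 A4 G#5 C##5

The Eb clarinet sounds a minor third above written, so the written part must be a minor third below concert — transpose each note down.
F#4 becomes D#4
D5 becomes B4
C5 becomes A4
B5 becomes G#5
E#5 becomes C##5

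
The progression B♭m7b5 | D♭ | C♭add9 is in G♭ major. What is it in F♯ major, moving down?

G♭ major down to F♯ major is a diminished second; each chord root moves by that interval while the quality stays the same.
B♭m7b5: root B♭ down a diminished second → A#, giving A#m7b5.
D♭: root D♭ down a diminished second → C#, giving C#.
C♭add9: root C♭ down a diminished second → B, giving Badd9.

A#m7b5 C# Badd9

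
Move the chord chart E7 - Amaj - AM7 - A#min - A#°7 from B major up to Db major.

B major up to Db major is a diminished third; each chord root moves by that interval while the quality stays the same.
E7: root E up a diminished third → Gb, giving Gb7.
Amaj: root A up a diminished third → Cb, giving Cbmaj.
AM7: root A up a diminished third → Cb, giving CbM7.
A#min: root A# up a diminished third → C, giving Cmin.
A#°7: root A# up a diminished third → C, giving C°7.

Gb7 Cbmaj CbM7 Cmin C°7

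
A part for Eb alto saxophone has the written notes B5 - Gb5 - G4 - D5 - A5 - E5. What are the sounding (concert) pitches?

D5 Bbb4 Bb3 F4 C5 G4

The Eb alto saxophone sounds a major sixth below written, so transpose each written note down a major sixth.
B5 → D5
Gb5 → Bbb4
G4 → Bb3
D5 → F4
A5 → C5
E5 → G4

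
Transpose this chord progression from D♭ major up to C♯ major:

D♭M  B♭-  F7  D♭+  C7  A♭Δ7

C#M A#- E#7 C#+ B#7 G#Δ7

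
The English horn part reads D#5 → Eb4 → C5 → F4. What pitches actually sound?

G#4 Ab3 F4 Bb3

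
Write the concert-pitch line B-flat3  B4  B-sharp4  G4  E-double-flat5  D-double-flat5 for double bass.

Written C4 sounds as C3 on the double bass, so concert pitches are written a perfect octave up.
Bb3 to Bb4
B4 to B5
B#4 to B#5
G4 to G5
Ebb5 to Ebb6
Dbb5 to Dbb6

Bb4 B5 B#5 G5 Ebb6 Dbb6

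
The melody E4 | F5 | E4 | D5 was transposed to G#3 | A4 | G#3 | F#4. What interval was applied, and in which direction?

Take the first pair: E4 → G#3. E to G spans 6 letter names, so the interval is some kind of sixth.
G#3 to E4 is 8 semitones, which makes it a minor sixth; the second version is lower, so the direction is down.
Checking another pair — D5 → F#4 — gives the same interval.

down a minor sixth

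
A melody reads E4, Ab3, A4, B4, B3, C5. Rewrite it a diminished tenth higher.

A diminished tenth up from E4 gives Gb5.
A diminished tenth up from Ab3 gives Cbb5.
A4: a tenth up reaches C, and 14 semitones makes it Cb6.
B4: a tenth up reaches D, and 14 semitones makes it Db6.
A diminished tenth up from B3 gives Db5.
C5: a tenth up reaches E, and 14 semitones makes it Ebb6.

Gb5 Cbb5 Cb6 Db6 Db5 Ebb6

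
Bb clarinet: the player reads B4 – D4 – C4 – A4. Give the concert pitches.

A4 C4 Bb3 G4

Written C4 on the Bb clarinet sounds as Bb3, a major second lower; apply that shift to every note.
B4 -> A4
D4 -> C4
C4 -> Bb3
A4 -> G4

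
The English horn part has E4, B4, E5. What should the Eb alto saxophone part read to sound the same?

F#4 C#5 F#5

First find concert pitch: the English horn sounds a perfect fifth below written, so E4 B4 E5 sounds A3 E4 A4.
Then write for Eb alto saxophone: it sounds a major sixth below written, so the part must be a major sixth above concert.
A3 → F#4
E4 → C#5
A4 → F#5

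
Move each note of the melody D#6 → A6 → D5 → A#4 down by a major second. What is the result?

D#6 -> C#6
A6 -> G6
D5 -> C5
A#4 -> G#4

C#6 G6 C5 G#4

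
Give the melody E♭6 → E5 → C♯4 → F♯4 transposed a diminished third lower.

Eb6 gives C#6
E5 gives C##5
C#4 gives A##3
F#4 gives D##4

C#6 C##5 A##3 D##4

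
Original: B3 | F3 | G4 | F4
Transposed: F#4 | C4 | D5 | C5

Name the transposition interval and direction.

up a perfect fifth

From B3 to F#4 is 5 letter names — a fifth of some quality.
B3 to F#4 is 7 semitones, which makes it a perfect fifth; the second version is higher, so the direction is up.
Checking another pair — F4 → C5 — gives the same interval.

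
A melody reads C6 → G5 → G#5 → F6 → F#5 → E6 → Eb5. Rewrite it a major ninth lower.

C6 becomes Bb4
G5 becomes F4
G#5 becomes F#4
F6 becomes Eb5
F#5 becomes E4
E6 becomes D5
Eb5 becomes Db4

Bb4 F4 F#4 Eb5 E4 D5 Db4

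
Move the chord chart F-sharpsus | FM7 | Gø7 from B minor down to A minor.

Esus EbM7 Fø7

B minor down to A minor is a major second; each chord root moves by that interval while the quality stays the same.
F-sharpsus: root F-sharp down a major second → E, giving Esus.
FM7: root F down a major second → Eb, giving EbM7.
Gø7: root G down a major second → F, giving Fø7.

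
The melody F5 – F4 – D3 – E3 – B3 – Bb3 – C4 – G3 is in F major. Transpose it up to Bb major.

Bb5 Bb4 G3 A3 E4 Eb4 F4 C4

From F up to Bb is a perfect fourth; apply that to each pitch.
F5 gives Bb5
F4 gives Bb4
D3 gives G3
E3 gives A3
B3 gives E4
Bb3 gives Eb4
C4 gives F4
G3 gives C4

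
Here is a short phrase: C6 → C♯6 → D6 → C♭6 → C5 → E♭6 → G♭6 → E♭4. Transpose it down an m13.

E4 E#4 F#4 Eb4 E3 G4 Bb4 G2

C6 down a minor thirteenth is E4.
A minor thirteenth down from C#6 gives E#4.
A minor thirteenth down from D6 gives F#4.
Cb6 down a minor thirteenth is Eb4.
C5: a thirteenth down reaches E, and 20 semitones makes it E3.
A minor thirteenth down from Eb6 gives G4.
Gb6: a thirteenth down reaches B, and 20 semitones makes it Bb4.
A minor thirteenth down from Eb4 gives G2.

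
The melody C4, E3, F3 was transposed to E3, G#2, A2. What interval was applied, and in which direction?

down a minor sixth

From C4 to E3 is 6 letter names — a sixth of some quality.
E3 to C4 is 8 semitones, which makes it a minor sixth; the second version is lower, so the direction is down.
Checking another pair — F3 → A2 — gives the same interval.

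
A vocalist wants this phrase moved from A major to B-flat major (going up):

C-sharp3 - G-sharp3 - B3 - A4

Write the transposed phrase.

D3 A3 C4 Bb4

A major to B-flat major up is a minor second, so every note moves up by that interval.
C#3 gives D3
G#3 gives A3
B3 gives C4
A4 gives Bb4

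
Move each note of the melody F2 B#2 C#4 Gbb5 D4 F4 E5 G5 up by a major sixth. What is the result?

D3 G##3 A#4 Ebb6 B4 D5 C#6 E6

F2 gives D3
B#2 gives G##3
C#4 gives A#4
Gbb5 gives Ebb6
D4 gives B4
F4 gives D5
E5 gives C#6
G5 gives E6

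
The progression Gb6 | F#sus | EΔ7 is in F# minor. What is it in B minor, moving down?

F# minor down to B minor is a perfect fifth; each chord root moves by that interval while the quality stays the same.
Gb6: root Gb down a perfect fifth → Cb, giving Cb6.
F#sus: root F# down a perfect fifth → B, giving Bsus.
EΔ7: root E down a perfect fifth → A, giving AΔ7.

Cb6 Bsus AΔ7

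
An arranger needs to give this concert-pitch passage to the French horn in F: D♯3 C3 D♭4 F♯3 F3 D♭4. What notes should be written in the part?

A#3 G3 Ab4 C#4 C4 Ab4

Written C4 sounds as F3 on the French horn in F, so concert pitches are written a perfect fifth up.
D#3 -> A#3
C3 -> G3
Db4 -> Ab4
F#3 -> C#4
F3 -> C4
Db4 -> Ab4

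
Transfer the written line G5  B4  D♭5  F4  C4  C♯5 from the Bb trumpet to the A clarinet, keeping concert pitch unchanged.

First find concert pitch: the Bb trumpet sounds a major second below written, so G5 B4 D♭5 F4 C4 C♯5 sounds F5 A4 Cb5 Eb4 Bb3 B4.
Then write for A clarinet: it sounds a minor third below written, so the part must be a minor third above concert.
F5 → Ab5
A4 → C5
Cb5 → Ebb5
Eb4 → Gb4
Bb3 → Db4
B4 → D5

Ab5 C5 Ebb5 Gb4 Db4 D5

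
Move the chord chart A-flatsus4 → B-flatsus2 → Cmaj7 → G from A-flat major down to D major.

Dsus4 Esus2 F#maj7 C#

A-flat major down to D major is a diminished fifth; each chord root moves by that interval while the quality stays the same.
A-flatsus4: root A-flat down a diminished fifth → D, giving Dsus4.
B-flatsus2: root B-flat down a diminished fifth → E, giving Esus2.
Cmaj7: root C down a diminished fifth → F#, giving F#maj7.
G: root G down a diminished fifth → C#, giving C#.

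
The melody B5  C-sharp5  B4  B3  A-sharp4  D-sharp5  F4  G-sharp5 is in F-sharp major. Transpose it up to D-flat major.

Gb6 Ab5 Gb5 Gb4 F5 Bb5 Dbb5 Eb6

From F-sharp up to D-flat is a diminished sixth; apply that to each pitch.
B5 to Gb6
C#5 to Ab5
B4 to Gb5
B3 to Gb4
A#4 to F5
D#5 to Bb5
F4 to Dbb5
G#5 to Eb6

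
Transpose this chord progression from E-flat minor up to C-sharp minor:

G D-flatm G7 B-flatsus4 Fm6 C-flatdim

E# Bm E#7 G#sus4 D#m6 Adim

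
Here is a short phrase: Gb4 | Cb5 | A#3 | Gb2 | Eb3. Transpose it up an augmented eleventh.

Gb4 gives C6
Cb5 gives F6
A#3 gives D##5
Gb2 gives C4
Eb3 gives A4

C6 F6 D##5 C4 A4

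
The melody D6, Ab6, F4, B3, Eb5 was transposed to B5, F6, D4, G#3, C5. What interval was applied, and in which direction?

down a minor third

From D6 to B5 is 3 letter names — a third of some quality.
B5 to D6 is 3 semitones, which makes it a minor third; the second version is lower, so the direction is down.
Checking another pair — Eb5 → C5 — gives the same interval.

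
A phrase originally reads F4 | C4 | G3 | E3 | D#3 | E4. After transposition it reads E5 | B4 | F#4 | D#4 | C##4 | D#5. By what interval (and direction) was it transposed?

up a major seventh

Take the first pair: F4 → E5. F to E spans 7 letter names, so the interval is some kind of seventh.
F4 to E5 is 11 semitones, which makes it a major seventh; the second version is higher, so the direction is up.
Checking another pair — E4 → D#5 — gives the same interval.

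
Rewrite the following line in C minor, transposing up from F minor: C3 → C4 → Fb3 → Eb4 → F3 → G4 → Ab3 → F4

F minor to C minor up is a perfect fifth, so every note moves up by that interval.
C3 to G3
C4 to G4
Fb3 to Cb4
Eb4 to Bb4
F3 to C4
G4 to D5
Ab3 to Eb4
F4 to C5

G3 G4 Cb4 Bb4 C4 D5 Eb4 C5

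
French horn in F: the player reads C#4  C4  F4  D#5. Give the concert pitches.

The French horn in F sounds a perfect fifth below written, so transpose each written note down a perfect fifth.
C#4 gives F#3
C4 gives F3
F4 gives Bb3
D#5 gives G#4

F#3 F3 Bb3 G#4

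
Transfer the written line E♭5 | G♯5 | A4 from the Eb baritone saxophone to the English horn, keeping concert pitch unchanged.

Db4 F#4 G3

First find concert pitch: the Eb baritone saxophone sounds a major thirteenth below written, so E♭5 G♯5 A4 sounds Gb3 B3 C3.
Then write for English horn: it sounds a perfect fifth below written, so the part must be a perfect fifth above concert.
Gb3 → Db4
B3 → F#4
C3 → G3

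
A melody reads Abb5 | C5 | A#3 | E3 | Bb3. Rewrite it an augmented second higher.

An augmented second up from Abb5 gives Bb5.
C5: a second up reaches D, and 3 semitones makes it D#5.
A#3: a second up reaches B, and 3 semitones makes it B##3.
E3: a second up reaches F, and 3 semitones makes it F##3.
Bb3: a second up reaches C, and 3 semitones makes it C#4.

Bb5 D#5 B##3 F##3 C#4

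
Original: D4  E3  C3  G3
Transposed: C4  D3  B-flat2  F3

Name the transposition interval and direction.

down a major second

Take the first pair: D4 → C4. D to C spans 2 letter names, so the interval is some kind of second.
C4 to D4 is 2 semitones, which makes it a major second; the second version is lower, so the direction is down.
Checking another pair — G3 → F3 — gives the same interval.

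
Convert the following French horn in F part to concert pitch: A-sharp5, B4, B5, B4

The French horn in F sounds a perfect fifth below written, so transpose each written note down a perfect fifth.
A#5 to D#5
B4 to E4
B5 to E5
B4 to E4

D#5 E4 E5 E4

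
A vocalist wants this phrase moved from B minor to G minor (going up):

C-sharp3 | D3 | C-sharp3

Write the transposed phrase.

From B up to G is a minor sixth; apply that to each pitch.
C#3 -> A3
D3 -> Bb3
C#3 -> A3

A3 Bb3 A3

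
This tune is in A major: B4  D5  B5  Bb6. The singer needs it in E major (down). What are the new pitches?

F#4 A4 F#5 F6

From A down to E is a perfect fourth; apply that to each pitch.
B4 to F#4
D5 to A4
B5 to F#5
Bb6 to F6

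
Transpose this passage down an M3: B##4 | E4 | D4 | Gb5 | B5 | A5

G##4 C4 Bb3 Ebb5 G5 F5

B##4 down a major third is G##4.
E4: a third down reaches C, and 4 semitones makes it C4.
D4 down a major third is Bb3.
A major third down from Gb5 gives Ebb5.
A major third down from B5 gives G5.
A5 down a major third is F5.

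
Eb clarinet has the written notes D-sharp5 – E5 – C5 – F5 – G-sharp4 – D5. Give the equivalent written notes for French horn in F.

First find concert pitch: the Eb clarinet sounds a minor third above written, so D-sharp5 E5 C5 F5 G-sharp4 D5 sounds F#5 G5 Eb5 Ab5 B4 F5.
Then write for French horn in F: it sounds a perfect fifth below written, so the part must be a perfect fifth above concert.
F#5 → C#6
G5 → D6
Eb5 → Bb5
Ab5 → Eb6
B4 → F#5
F5 → C6

C#6 D6 Bb5 Eb6 F#5 C6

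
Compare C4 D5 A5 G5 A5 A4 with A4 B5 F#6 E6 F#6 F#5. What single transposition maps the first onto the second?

From C4 to A4 is 6 letter names — a sixth of some quality.
C4 to A4 is 9 semitones, which makes it a major sixth; the second version is higher, so the direction is up.
Checking another pair — A4 → F#5 — gives the same interval.

up a major sixth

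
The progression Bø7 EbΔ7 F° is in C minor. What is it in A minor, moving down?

C minor down to A minor is a minor third; each chord root moves by that interval while the quality stays the same.
Bø7: root B down a minor third → G#, giving G#ø7.
EbΔ7: root Eb down a minor third → C, giving CΔ7.
F°: root F down a minor third → D, giving D°.

G#ø7 CΔ7 D°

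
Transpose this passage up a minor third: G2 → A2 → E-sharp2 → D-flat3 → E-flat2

G2 up a minor third is Bb2.
A2: a third up reaches C, and 3 semitones makes it C3.
E#2: a third up reaches G, and 3 semitones makes it G#2.
A minor third up from Db3 gives Fb3.
Eb2: a third up reaches G, and 3 semitones makes it Gb2.

Bb2 C3 G#2 Fb3 Gb2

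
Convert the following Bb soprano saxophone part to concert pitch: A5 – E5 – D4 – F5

G5 D5 C4 Eb5

Written C4 on the Bb soprano saxophone sounds as Bb3, a major second lower; apply that shift to every note.
A5 → G5
E5 → D5
D4 → C4
F5 → Eb5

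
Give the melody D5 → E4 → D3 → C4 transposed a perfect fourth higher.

G5 A4 G3 F4

D5 -> G5
E4 -> A4
D3 -> G3
C4 -> F4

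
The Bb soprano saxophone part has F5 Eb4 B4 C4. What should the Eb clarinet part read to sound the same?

C5 Bb3 F#4 G3

First find concert pitch: the Bb soprano saxophone sounds a major second below written, so F5 Eb4 B4 C4 sounds Eb5 Db4 A4 Bb3.
Then write for Eb clarinet: it sounds a minor third above written, so the part must be a minor third below concert.
Eb5 → C5
Db4 → Bb3
A4 → F#4
Bb3 → G3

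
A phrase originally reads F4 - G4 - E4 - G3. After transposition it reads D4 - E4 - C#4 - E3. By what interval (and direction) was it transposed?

Take the first pair: F4 → D4. F to D spans 3 letter names, so the interval is some kind of third.
D4 to F4 is 3 semitones, which makes it a minor third; the second version is lower, so the direction is down.
Checking another pair — G3 → E3 — gives the same interval.

down a minor third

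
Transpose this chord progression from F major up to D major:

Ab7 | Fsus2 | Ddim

F7 Dsus2 Bdim

F major up to D major is a major sixth; each chord root moves by that interval while the quality stays the same.
Ab7: root Ab up a major sixth → F, giving F7.
Fsus2: root F up a major sixth → D, giving Dsus2.
Ddim: root D up a major sixth → B, giving Bdim.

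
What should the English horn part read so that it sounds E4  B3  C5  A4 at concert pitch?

B4 F#4 G5 E5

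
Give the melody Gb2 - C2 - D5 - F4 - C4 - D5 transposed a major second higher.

Ab2 D2 E5 G4 D4 E5

A major second up from Gb2 gives Ab2.
A major second up from C2 gives D2.
D5 up a major second is E5.
A major second up from F4 gives G4.
A major second up from C4 gives D4.
D5: a second up reaches E, and 2 semitones makes it E5.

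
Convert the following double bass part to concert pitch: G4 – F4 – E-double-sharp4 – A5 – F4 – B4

Written C4 on the double bass sounds as C3, a perfect octave lower; apply that shift to every note.
G4 -> G3
F4 -> F3
E##4 -> E##3
A5 -> A4
F4 -> F3
B4 -> B3

G3 F3 E##3 A4 F3 B3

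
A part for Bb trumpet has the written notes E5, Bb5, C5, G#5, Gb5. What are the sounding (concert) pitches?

D5 Ab5 Bb4 F#5 Fb5

The Bb trumpet sounds a major second below written, so transpose each written note down a major second.
E5 -> D5
Bb5 -> Ab5
C5 -> Bb4
G#5 -> F#5
Gb5 -> Fb5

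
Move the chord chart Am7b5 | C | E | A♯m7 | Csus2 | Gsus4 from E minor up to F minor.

E minor up to F minor is a minor second; each chord root moves by that interval while the quality stays the same.
Am7b5: root A up a minor second → Bb, giving Bbm7b5.
C: root C up a minor second → Db, giving Db.
E: root E up a minor second → F, giving F.
A♯m7: root A♯ up a minor second → B, giving Bm7.
Csus2: root C up a minor second → Db, giving Dbsus2.
Gsus4: root G up a minor second → Ab, giving Absus4.

Bbm7b5 Db F Bm7 Dbsus2 Absus4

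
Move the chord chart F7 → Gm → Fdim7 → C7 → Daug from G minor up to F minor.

G minor up to F minor is a minor seventh; each chord root moves by that interval while the quality stays the same.
F7: root F up a minor seventh → Eb, giving Eb7.
Gm: root G up a minor seventh → F, giving Fm.
Fdim7: root F up a minor seventh → Eb, giving Ebdim7.
C7: root C up a minor seventh → Bb, giving Bb7.
Daug: root D up a minor seventh → C, giving Caug.

Eb7 Fm Ebdim7 Bb7 Caug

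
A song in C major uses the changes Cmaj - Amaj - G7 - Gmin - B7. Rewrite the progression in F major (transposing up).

Fmaj Dmaj C7 Cmin E7

C major up to F major is a perfect fourth; each chord root moves by that interval while the quality stays the same.
Cmaj: root C up a perfect fourth → F, giving Fmaj.
Amaj: root A up a perfect fourth → D, giving Dmaj.
G7: root G up a perfect fourth → C, giving C7.
Gmin: root G up a perfect fourth → C, giving Cmin.
B7: root B up a perfect fourth → E, giving E7.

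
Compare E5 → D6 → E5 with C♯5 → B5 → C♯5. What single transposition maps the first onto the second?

down a minor third

From E5 to C#5 is 3 letter names — a third of some quality.
C#5 to E5 is 3 semitones, which makes it a minor third; the second version is lower, so the direction is down.
Checking another pair — E5 → C#5 — gives the same interval.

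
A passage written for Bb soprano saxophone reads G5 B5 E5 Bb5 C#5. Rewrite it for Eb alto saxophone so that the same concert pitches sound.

D6 F#6 B5 F6 G#5

First find concert pitch: the Bb soprano saxophone sounds a major second below written, so G5 B5 E5 Bb5 C#5 sounds F5 A5 D5 Ab5 B4.
Then write for Eb alto saxophone: it sounds a major sixth below written, so the part must be a major sixth above concert.
F5 → D6
A5 → F#6
D5 → B5
Ab5 → F6
B4 → G#5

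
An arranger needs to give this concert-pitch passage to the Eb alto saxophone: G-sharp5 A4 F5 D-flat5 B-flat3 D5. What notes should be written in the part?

E#6 F#5 D6 Bb5 G4 B5

The Eb alto saxophone sounds a major sixth below written, so the written part must be a major sixth above concert — transpose each note up.
G#5 to E#6
A4 to F#5
F5 to D6
Db5 to Bb5
Bb3 to G4
D5 to B5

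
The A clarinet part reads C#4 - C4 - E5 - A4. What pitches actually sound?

The A clarinet sounds a minor third below written, so transpose each written note down a minor third.
C#4 to A#3
C4 to A3
E5 to C#5
A4 to F#4

A#3 A3 C#5 F#4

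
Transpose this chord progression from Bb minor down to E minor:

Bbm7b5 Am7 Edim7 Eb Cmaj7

Em7b5 D#m7 A#dim7 A F#maj7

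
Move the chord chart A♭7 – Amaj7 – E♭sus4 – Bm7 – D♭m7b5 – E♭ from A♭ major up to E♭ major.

A♭ major up to E♭ major is a perfect fifth; each chord root moves by that interval while the quality stays the same.
A♭7: root A♭ up a perfect fifth → Eb, giving Eb7.
Amaj7: root A up a perfect fifth → E, giving Emaj7.
E♭sus4: root E♭ up a perfect fifth → Bb, giving Bbsus4.
Bm7: root B up a perfect fifth → F#, giving F#m7.
D♭m7b5: root D♭ up a perfect fifth → Ab, giving Abm7b5.
E♭: root E♭ up a perfect fifth → Bb, giving Bb.

Eb7 Emaj7 Bbsus4 F#m7 Abm7b5 Bb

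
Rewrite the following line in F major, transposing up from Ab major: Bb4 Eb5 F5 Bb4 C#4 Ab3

G5 C6 D6 G5 A#4 F4

Ab major to F major up is a major sixth, so every note moves up by that interval.
Bb4 → G5
Eb5 → C6
F5 → D6
Bb4 → G5
C#4 → A#4
Ab3 → F4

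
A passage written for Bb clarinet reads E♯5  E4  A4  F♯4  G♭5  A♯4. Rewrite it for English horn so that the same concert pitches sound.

A#5 A4 D5 B4 Cb6 D#5

First find concert pitch: the Bb clarinet sounds a major second below written, so E♯5 E4 A4 F♯4 G♭5 A♯4 sounds D#5 D4 G4 E4 Fb5 G#4.
Then write for English horn: it sounds a perfect fifth below written, so the part must be a perfect fifth above concert.
D#5 → A#5
D4 → A4
G4 → D5
E4 → B4
Fb5 → Cb6
G#4 → D#5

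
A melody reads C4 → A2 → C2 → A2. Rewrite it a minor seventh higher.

Bb4 G3 Bb2 G3

C4: a seventh up reaches B, and 10 semitones makes it Bb4.
A minor seventh up from A2 gives G3.
C2: a seventh up reaches B, and 10 semitones makes it Bb2.
A2 up a minor seventh is G3.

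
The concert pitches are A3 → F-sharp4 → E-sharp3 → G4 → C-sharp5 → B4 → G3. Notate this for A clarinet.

Written C4 sounds as A3 on the A clarinet, so concert pitches are written a minor third up.
A3 gives C4
F#4 gives A4
E#3 gives G#3
G4 gives Bb4
C#5 gives E5
B4 gives D5
G3 gives Bb3

C4 A4 G#3 Bb4 E5 D5 Bb3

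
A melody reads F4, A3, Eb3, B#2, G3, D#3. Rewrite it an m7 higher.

Eb5 G4 Db4 A#3 F4 C#4

F4: a seventh up reaches E, and 10 semitones makes it Eb5.
A minor seventh up from A3 gives G4.
Eb3 up a minor seventh is Db4.
B#2 up a minor seventh is A#3.
G3 up a minor seventh is F4.
D#3: a seventh up reaches C, and 10 semitones makes it C#4.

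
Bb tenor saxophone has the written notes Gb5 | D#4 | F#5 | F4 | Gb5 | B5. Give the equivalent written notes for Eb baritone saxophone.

First find concert pitch: the Bb tenor saxophone sounds a major ninth below written, so Gb5 D#4 F#5 F4 Gb5 B5 sounds Fb4 C#3 E4 Eb3 Fb4 A4.
Then write for Eb baritone saxophone: it sounds a major thirteenth below written, so the part must be a major thirteenth above concert.
Fb4 → Db6
C#3 → A#4
E4 → C#6
Eb3 → C5
Fb4 → Db6
A4 → F#6

Db6 A#4 C#6 C5 Db6 F#6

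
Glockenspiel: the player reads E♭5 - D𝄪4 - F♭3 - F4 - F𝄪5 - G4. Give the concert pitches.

Eb7 D##6 Fb5 F6 F##7 G6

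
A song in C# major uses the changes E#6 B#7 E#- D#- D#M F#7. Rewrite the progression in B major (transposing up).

D#6 A#7 D#- C#- C#M E7

C# major up to B major is a minor seventh; each chord root moves by that interval while the quality stays the same.
E#6: root E# up a minor seventh → D#, giving D#6.
B#7: root B# up a minor seventh → A#, giving A#7.
E#-: root E# up a minor seventh → D#, giving D#-.
D#-: root D# up a minor seventh → C#, giving C#-.
D#M: root D# up a minor seventh → C#, giving C#M.
F#7: root F# up a minor seventh → E, giving E7.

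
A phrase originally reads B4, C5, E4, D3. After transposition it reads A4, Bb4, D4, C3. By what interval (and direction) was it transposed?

Take the first pair: B4 → A4. B to A spans 2 letter names, so the interval is some kind of second.
A4 to B4 is 2 semitones, which makes it a major second; the second version is lower, so the direction is down.
Checking another pair — D3 → C3 — gives the same interval.

down a major second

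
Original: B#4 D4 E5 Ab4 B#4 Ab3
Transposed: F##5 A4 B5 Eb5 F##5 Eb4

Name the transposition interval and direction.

up a perfect fifth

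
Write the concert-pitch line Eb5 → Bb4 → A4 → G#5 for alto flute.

The alto flute sounds a perfect fourth below written, so the written part must be a perfect fourth above concert — transpose each note up.
Eb5 to Ab5
Bb4 to Eb5
A4 to D5
G#5 to C#6

Ab5 Eb5 D5 C#6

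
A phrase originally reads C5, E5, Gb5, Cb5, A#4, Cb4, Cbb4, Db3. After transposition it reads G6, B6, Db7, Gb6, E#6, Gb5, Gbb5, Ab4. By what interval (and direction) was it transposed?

up a perfect twelfth

From C5 to G6 is 12 letter names — a twelfth of some quality.
C5 to G6 is 19 semitones, which makes it a perfect twelfth; the second version is higher, so the direction is up.
Checking another pair — Db3 → Ab4 — gives the same interval.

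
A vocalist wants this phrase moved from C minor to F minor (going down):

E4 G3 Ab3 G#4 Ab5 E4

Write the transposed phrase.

C minor to F minor down is a perfect fifth, so every note moves down by that interval.
E4 to A3
G3 to C3
Ab3 to Db3
G#4 to C#4
Ab5 to Db5
E4 to A3

A3 C3 Db3 C#4 Db5 A3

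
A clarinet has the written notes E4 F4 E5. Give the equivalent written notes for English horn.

G#4 A4 G#5

First find concert pitch: the A clarinet sounds a minor third below written, so E4 F4 E5 sounds C#4 D4 C#5.
Then write for English horn: it sounds a perfect fifth below written, so the part must be a perfect fifth above concert.
C#4 → G#4
D4 → A4
C#5 → G#5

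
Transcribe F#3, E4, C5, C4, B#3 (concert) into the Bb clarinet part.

G#3 F#4 D5 D4 C##4

The Bb clarinet sounds a major second below written, so the written part must be a major second above concert — transpose each note up.
F#3 to G#3
E4 to F#4
C5 to D5
C4 to D4
B#3 to C##4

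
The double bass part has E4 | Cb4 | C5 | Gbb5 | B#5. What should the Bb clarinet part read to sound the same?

First find concert pitch: the double bass sounds a perfect octave below written, so E4 Cb4 C5 Gbb5 B#5 sounds E3 Cb3 C4 Gbb4 B#4.
Then write for Bb clarinet: it sounds a major second below written, so the part must be a major second above concert.
E3 → F#3
Cb3 → Db3
C4 → D4
Gbb4 → Abb4
B#4 → C##5

F#3 Db3 D4 Abb4 C##5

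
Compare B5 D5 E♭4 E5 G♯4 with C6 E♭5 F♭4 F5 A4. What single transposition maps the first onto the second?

up a minor second

From B5 to C6 is 2 letter names — a second of some quality.
B5 to C6 is 1 semitone, which makes it a minor second; the second version is higher, so the direction is up.
Checking another pair — G#4 → A4 — gives the same interval.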